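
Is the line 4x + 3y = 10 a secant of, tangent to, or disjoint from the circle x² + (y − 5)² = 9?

Centre (0, 5), r² = 9. Distance² from centre to line = (5)²/25 = 1.
Since d² < r², the line cuts the circle twice.

secant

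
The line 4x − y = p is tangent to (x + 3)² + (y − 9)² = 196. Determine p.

For a tangent, require d(centre, line) = r = 14.
|4·(−3) − 1·9 − p| / √17 = 14
|p − (−21)| = 14√17.

p = −21 ± 14√17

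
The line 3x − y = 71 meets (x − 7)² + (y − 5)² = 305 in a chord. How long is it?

Substitute y = 3x − 71:
10x² − 470x + 5520 = 0  ⟹  x² − 47x + 552 = 0
x = 24 or x = 23, giving (24, 1) and (23, −2).
|(24, 1) − (23, −2)| = √((1)² + (3)²) = √10.

√10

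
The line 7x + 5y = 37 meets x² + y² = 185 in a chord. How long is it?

3√74

From the line, y = (37 − 7x)/5. Substituting:
74x² − 518x − 3256 = 0  ⟹  x² − 7x − 44 = 0
x = 11 or x = −4, giving (11, −8) and (−4, 13).
|(11, −8) − (−4, 13)| = √((15)² + (−21)²) = 3√74.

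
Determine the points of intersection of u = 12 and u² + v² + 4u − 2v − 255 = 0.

(12, −7) and (12, 9)

The line gives u = 12. Substituting into the circle:
v² − 2v − 63 = 0
v = 9 or v = −7, giving (12, 9) and (12, −7).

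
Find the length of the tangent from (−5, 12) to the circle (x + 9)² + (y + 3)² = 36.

√205

The centre is (−9, −3) and r = 6. The square of the distance from P to the centre is 16 + 225 = 241.
Power of the point: PT² = |PO|² − r² = 205, so PT = √205.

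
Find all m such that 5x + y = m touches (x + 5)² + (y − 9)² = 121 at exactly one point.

For a tangent, require d(centre, line) = r = 11.
|5·(−5) + 1·9 − m| / √26 = 11
|m − (−16)| = 11√26.

m = −16 ± 11√26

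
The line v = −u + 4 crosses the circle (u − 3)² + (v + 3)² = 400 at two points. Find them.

From the line, v = −u + 4. Substituting:
2u² − 20u − 342 = 0  ⟹  u² − 10u − 171 = 0
u = 19 or u = −9, giving (19, −15) and (−9, 13).

(−9, 13) and (19, −15)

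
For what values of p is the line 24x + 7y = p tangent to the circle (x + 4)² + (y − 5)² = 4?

For a tangent, require d(centre, line) = r = 2.
|24·(−4) + 7·5 − p| / √625 = 2
|p − (−61)| = 2·25, so p = −11 or p = −111.

p = −111 or p = −11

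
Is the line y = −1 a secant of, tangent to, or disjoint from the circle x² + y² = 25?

secant

Centre (0, 0), r² = 25. Distance² from centre to line = (1)² = 1.
Since d² < r², the line cuts the circle twice.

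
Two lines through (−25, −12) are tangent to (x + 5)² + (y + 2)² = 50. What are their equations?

x − 7y = 59 and x − y = −13

Let a tangent through (−25, −12) have slope m. Its distance from (−5, −2) must equal 5√2:
(20m − (10))² = 50(m² + 1)
7m² − 8m + 1 = 0, so m = 1/7 or m = 1.
Through (−25, −12) these give x − 7y = 59 and x − y = −13.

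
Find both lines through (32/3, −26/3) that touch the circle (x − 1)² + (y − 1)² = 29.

2x + 5y = −22 and 5x + 2y = 36

Let a tangent through (32/3, −26/3) have slope m. Its distance from (1, 1) must equal √29:
[m·(−29/3) − (29/3)]² = 29(m² + 1)
10m² + 29m + 10 = 0, so m = −2/5 or m = −5/2.
With m = −2/5: 2x + 5y = −22. With m = −5/2: 5x + 2y = 36.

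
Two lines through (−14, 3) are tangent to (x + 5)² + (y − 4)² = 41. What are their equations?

5x − 4y = −82 and 4x + 5y = −41

Write the tangent as mx − y + (3 − m·(−14)) = 0 and set its distance from the centre to √41:
[m·(9) − (1)]² = 41(m² + 1)
20m² − 9m − 20 = 0, so m = 5/4 or m = −4/5.
With m = 5/4: 5x − 4y = −82. With m = −4/5: 4x + 5y = −41.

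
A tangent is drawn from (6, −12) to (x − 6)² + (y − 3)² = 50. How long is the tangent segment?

The centre is (6, 3) and r = 5√2. The square of the distance from P to the centre is 0 + 225 = 225.
The tangent meets the radius at right angles, so tangent² = |PO|² − r² = 225 − 50 = 175.

5√7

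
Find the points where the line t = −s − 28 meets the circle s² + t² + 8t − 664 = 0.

(−26, −2) and (2, −30)

Substitute t = −s − 28:
2s² + 48s − 104 = 0  ⟹  s² + 24s − 52 = 0
s = 2 or s = −26, giving (2, −30) and (−26, −2).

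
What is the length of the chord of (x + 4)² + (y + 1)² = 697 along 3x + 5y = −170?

Substitute y = (−170 − 3x)/5:
34x² + 1190x + 10200 = 0  ⟹  x² + 35x + 300 = 0
x = −15 or x = −20, giving (−15, −25) and (−20, −22).
|(−15, −25) − (−20, −22)| = √((5)² + (−3)²) = √34.

√34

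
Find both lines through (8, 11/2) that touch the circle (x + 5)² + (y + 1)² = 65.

A line y − (11/2) = m(x − (8)) is tangent when its distance from (−5, −1) is √65:
(−13m − (−13/2))² = 65(m² + 1)
32m² − 52m − 7 = 0, so m = −1/8 or m = 7/4.
Through (8, 11/2) these give x + 8y = 52 and 7x − 4y = 34.

x + 8y = 52 and 7x − 4y = 34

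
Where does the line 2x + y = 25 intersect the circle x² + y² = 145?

Express y = −2x + 25 and substitute into the circle:
5x² − 100x + 480 = 0  ⟹  x² − 20x + 96 = 0
x = 12 or x = 8, giving (12, 1) and (8, 9).

(8, 9) and (12, 1)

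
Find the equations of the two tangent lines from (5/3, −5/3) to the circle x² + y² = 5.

Let a tangent through (5/3, −5/3) have slope m. Its distance from (0, 0) must equal √5:
[m·(−5/3) − (5/3)]² = 5(m² + 1)
2m² − 5m + 2 = 0, so m = 1/2 or m = 2.
Through (5/3, −5/3) these give x − 2y = 5 and 2x − y = 5.

x − 2y = 5 and 2x − y = 5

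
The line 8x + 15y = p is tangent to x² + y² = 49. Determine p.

The line touches the circle iff its distance from (0, 0) is 7:
|8·0 + 15·0 − p| / √289 = 7
|p| = 7·17, so p = 119 or p = −119.

p = −119 or p = 119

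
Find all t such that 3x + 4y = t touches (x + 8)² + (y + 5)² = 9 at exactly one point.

t = −59 or t = −29

For a tangent, require d(centre, line) = r = 3.
|3·(−8) + 4·(−5) − t| / √25 = 3
|t − (−44)| = 3·5, so t = −29 or t = −59.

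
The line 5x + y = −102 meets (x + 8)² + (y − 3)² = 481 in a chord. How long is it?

Substitute y = −5x − 102:
26x² + 1066x + 10608 = 0  ⟹  x² + 41x + 408 = 0
x = −17 or x = −24, giving (−17, −17) and (−24, 18).
Chord length = distance between (−17, −17) and (−24, 18) = √1274 = 7√26.

7√26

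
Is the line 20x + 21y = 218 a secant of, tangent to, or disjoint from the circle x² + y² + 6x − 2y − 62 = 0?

Substituting the line into the circle gives 841x² − 5234x + 11026 = 0.
Δ = 27394756 − 37091464 = −9696708.
No real roots: the line does not meet the circle.

disjoint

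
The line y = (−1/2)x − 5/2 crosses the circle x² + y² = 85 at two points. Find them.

From the line, y = (−5 − x)/2. Substituting:
5x² + 10x − 315 = 0  ⟹  x² + 2x − 63 = 0
x = 7 or x = −9, giving (7, −6) and (−9, 2).

(−9, 2) and (7, −6)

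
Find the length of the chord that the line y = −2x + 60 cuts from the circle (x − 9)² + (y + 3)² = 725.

Centre (9, −3), r² = 725. Perpendicular distance d from centre to line = |−45| / √5 = 45/√5.
Chord = 2√(r² − d²) = 2·√(320) = 16√5.

16√5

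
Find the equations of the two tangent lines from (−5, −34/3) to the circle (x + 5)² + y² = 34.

A line y − (−34/3) = m(x − (−5)) is tangent when its distance from (−5, 0) is √34:
(0m − (34/3))² = 34(m² + 1)
9m² − 25 = 0, so m = 5/3 or m = −5/3.
Through (−5, −34/3) these give 5x − 3y = 9 and 5x + 3y = −59.

5x − 3y = 9 and 5x + 3y = −59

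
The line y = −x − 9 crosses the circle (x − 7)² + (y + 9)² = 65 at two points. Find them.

Express y = −x − 9 and substitute into the circle:
2x² − 14x − 16 = 0  ⟹  x² − 7x − 8 = 0
x = 8 or x = −1, giving (8, −17) and (−1, −8).

(−1, −8) and (8, −17)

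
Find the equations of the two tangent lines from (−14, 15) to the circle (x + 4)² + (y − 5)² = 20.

Write the tangent as mx − y + (15 − m·(−14)) = 0 and set its distance from the centre to 2√5:
[m·(10) − (−10)]² = 20(m² + 1)
2m² + 5m + 2 = 0, so m = −1/2 or m = −2.
Through (−14, 15) these give x + 2y = 16 and 2x + y = −13.

x + 2y = 16 and 2x + y = −13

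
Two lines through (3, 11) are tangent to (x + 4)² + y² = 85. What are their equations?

2x − 9y = −93 and 9x + 2y = 49

A line y − (11) = m(x − (3)) is tangent when its distance from (−4, 0) is √85:
[m·(−7) − (−11)]² = 85(m² + 1)
18m² + 77m − 18 = 0, so m = 2/9 or m = −9/2.
With m = 2/9: 2x − 9y = −93. With m = −9/2: 9x + 2y = 49.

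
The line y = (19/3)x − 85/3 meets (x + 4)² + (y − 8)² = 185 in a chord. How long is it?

Express y = (−85 + 19x)/3 and substitute into the circle:
370x² − 4070x + 10360 = 0  ⟹  x² − 11x + 28 = 0
x = 7 or x = 4, giving (7, 16) and (4, −3).
Chord length = distance between (7, 16) and (4, −3) = √370 = √370.

√370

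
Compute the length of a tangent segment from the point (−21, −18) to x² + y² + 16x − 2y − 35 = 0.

√430

With centre O = (−8, 1), |OP|² = 530 and r² = 100.
The tangent meets the radius at right angles, so tangent² = |PO|² − r² = 530 − 100 = 430.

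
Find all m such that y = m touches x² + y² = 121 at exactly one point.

The line touches the circle iff its distance from (0, 0) is 11:
|0·0 + 1·0 − m| / √1 = 11
|m| = 11, so m = 11 or m = −11.

m = −11 or m = 11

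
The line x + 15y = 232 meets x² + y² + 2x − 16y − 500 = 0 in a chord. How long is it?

3√226

Centre (−1, 8), r² = 565. Perpendicular distance d from centre to line = |−113| / √226 = 113/√226.
Half the chord is √(r² − d²) = √(1017/2), so the full chord is 3√226.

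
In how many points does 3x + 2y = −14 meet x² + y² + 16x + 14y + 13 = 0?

2

Centre (−8, −7), r² = 100. Distance² from centre to line = (−24)²/13 = 576/13.
Since d² < r², the line cuts the circle twice.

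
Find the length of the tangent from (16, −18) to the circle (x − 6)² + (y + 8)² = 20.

The centre is (6, −8) and r = 2√5. The square of the distance from P to the centre is 100 + 100 = 200.
The tangent meets the radius at right angles, so tangent² = |PO|² − r² = 200 − 20 = 180.

6√5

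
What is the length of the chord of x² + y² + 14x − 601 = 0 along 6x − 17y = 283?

The distance from (−7, 0) to the line is 325/√325, and r² = 650.
Half the chord is √(r² − d²) = √(325), so the full chord is 10√13.

10√13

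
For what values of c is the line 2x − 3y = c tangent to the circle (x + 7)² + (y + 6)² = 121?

c = 4 ± 11√13

The line touches the circle iff its distance from (−7, −6) is 11:
|2·(−7) − 3·(−6) − c| / √13 = 11
|c − (4)| = 11√13.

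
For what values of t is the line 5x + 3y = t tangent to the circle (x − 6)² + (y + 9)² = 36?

Tangency holds when the distance from the centre (6, −9) to the line equals the radius 6:
|5·6 + 3·(−9) − t| / √34 = 6
|t − (3)| = 6√34.

t = 3 ± 6√34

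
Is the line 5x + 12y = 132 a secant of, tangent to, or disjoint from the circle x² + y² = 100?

Substituting the line into the circle gives 169x² − 1320x + 3024 = 0.
Δ = 1742400 − 2044224 = −301824.
No real roots: the line does not meet the circle.

disjoint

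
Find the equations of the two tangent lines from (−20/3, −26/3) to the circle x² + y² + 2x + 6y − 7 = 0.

4x − y = −18 and x − 4y = 28

Write the tangent as mx − y + (−26/3 − m·(−20/3)) = 0 and set its distance from the centre to √17:
[m·(17/3) − (17/3)]² = 17(m² + 1)
4m² − 17m + 4 = 0, so m = 4 or m = 1/4.
With m = 4: 4x − y = −18. With m = 1/4: x − 4y = 28.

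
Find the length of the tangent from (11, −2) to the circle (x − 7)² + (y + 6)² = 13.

√19

With centre O = (7, −6), |OP|² = 32 and r² = 13.
By the tangent–radius right angle, tangent length = √(|PO|² − r²) = √19.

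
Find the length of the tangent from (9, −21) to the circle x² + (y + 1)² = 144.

√337

Centre (0, −1), r² = 144. |PO|² = (9)² + (−20)² = 481.
By the tangent–radius right angle, tangent length = √(|PO|² − r²) = √337.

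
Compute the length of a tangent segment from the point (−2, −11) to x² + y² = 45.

4√5

The centre is (0, 0) and r = 3√5. The square of the distance from P to the centre is 4 + 121 = 125.
By the tangent–radius right angle, tangent length = √(|PO|² − r²) = √80 = 4√5.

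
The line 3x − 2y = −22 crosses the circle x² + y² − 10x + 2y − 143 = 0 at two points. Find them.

Substitute y = (22 + 3x)/2:
13x² + 104x = 0  ⟹  x² + 8x = 0
x = 0 or x = −8, giving (0, 11) and (−8, −1).

(−8, −1) and (0, 11)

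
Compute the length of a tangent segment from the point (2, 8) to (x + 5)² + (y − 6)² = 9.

2√11

The centre is (−5, 6) and r = 3. The square of the distance from P to the centre is 49 + 4 = 53.
The tangent meets the radius at right angles, so tangent² = |PO|² − r² = 53 − 9 = 44.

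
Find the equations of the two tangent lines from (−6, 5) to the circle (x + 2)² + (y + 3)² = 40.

Write the tangent as mx − y + (5 − m·(−6)) = 0 and set its distance from the centre to 2√10:
[m·(4) − (−8)]² = 40(m² + 1)
3m² − 8m − 3 = 0, so m = −1/3 or m = 3.
Through (−6, 5) these give x + 3y = 9 and 3x − y = −23.

x + 3y = 9 and 3x − y = −23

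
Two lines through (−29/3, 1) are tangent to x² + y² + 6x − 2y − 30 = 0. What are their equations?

3x + y = −28 and 3x − y = −30

A line y − (1) = m(x − (−29/3)) is tangent when its distance from (−3, 1) is 2√10:
[m·(20/3) − (0)]² = 40(m² + 1)
m² − 9 = 0, so m = −3 or m = 3.
With m = −3: 3x + y = −28. With m = 3: 3x − y = −30.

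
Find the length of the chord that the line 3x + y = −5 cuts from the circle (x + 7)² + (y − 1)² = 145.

7√10

The distance from (−7, 1) to the line is 15/√10, and r² = 145.
Half the chord is √(r² − d²) = √(245/2), so the full chord is 7√10.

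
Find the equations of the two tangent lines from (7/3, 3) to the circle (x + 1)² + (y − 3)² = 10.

Write the tangent as mx − y + (3 − m·(7/3)) = 0 and set its distance from the centre to √10:
[m·(−10/3) − (0)]² = 10(m² + 1)
m² − 9 = 0, so m = −3 or m = 3.
Through (7/3, 3) these give 3x + y = 10 and 3x − y = 4.

3x + y = 10 and 3x − y = 4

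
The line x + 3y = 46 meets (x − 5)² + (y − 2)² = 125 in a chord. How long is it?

√10

Substitute y = (46 − x)/3:
10x² − 170x + 700 = 0  ⟹  x² − 17x + 70 = 0
x = 10 or x = 7, giving (10, 12) and (7, 13).
|(10, 12) − (7, 13)| = √((3)² + (−1)²) = √10.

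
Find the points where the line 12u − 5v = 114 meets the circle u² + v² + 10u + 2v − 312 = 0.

(2, −18) and (12, 6)

Substitute v = (−114 + 12u)/5:
169u² − 2366u + 4056 = 0  ⟹  u² − 14u + 24 = 0
u = 12 or u = 2, giving (12, 6) and (2, −18).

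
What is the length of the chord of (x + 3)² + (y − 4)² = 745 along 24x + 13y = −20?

Express y = (−20 − 24x)/13 and substitute into the circle:
745x² + 4470x − 119200 = 0  ⟹  x² + 6x − 160 = 0
x = 10 or x = −16, giving (10, −20) and (−16, 28).
Chord length = distance between (10, −20) and (−16, 28) = √2980 = 2√745.

2√745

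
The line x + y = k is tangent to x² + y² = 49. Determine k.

k = ±7√2

Tangency holds when the distance from the centre (0, 0) to the line equals the radius 7:
|1·0 + 1·0 − k| / √2 = 7
|k| = 7√2.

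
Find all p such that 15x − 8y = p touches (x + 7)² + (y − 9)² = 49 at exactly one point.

p = −296 or p = −58

For a tangent, require d(centre, line) = r = 7.
|15·(−7) − 8·9 − p| / √289 = 7
|p − (−177)| = 7·17, so p = −58 or p = −296.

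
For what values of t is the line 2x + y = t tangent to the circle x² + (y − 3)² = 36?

For a tangent, require d(centre, line) = r = 6.
|2·0 + 1·3 − t| / √5 = 6
|t − (3)| = 6√5.

t = 3 ± 6√5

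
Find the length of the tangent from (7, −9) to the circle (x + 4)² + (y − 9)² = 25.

2√105

Centre (−4, 9), r² = 25. |PO|² = (11)² + (−18)² = 445.
By the tangent–radius right angle, tangent length = √(|PO|² − r²) = √420 = 2√105.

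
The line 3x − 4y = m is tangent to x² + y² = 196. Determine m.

m = −70 or m = 70

The line touches the circle iff its distance from (0, 0) is 14:
|3·0 − 4·0 − m| / √25 = 14
|m| = 14·5, so m = 70 or m = −70.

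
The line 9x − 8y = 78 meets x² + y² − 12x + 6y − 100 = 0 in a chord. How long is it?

Centre (6, −3), r² = 145. Perpendicular distance d from centre to line = |0| / √145 = 0/√145.
Half the chord is √(r² − d²) = √(145), so the full chord is 2√145.

2√145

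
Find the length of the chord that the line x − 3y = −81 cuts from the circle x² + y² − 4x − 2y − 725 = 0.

Substitute y = (81 + x)/3:
10x² + 120x − 450 = 0  ⟹  x² + 12x − 45 = 0
x = 3 or x = −15, giving (3, 28) and (−15, 22).
Chord length = distance between (3, 28) and (−15, 22) = √360 = 6√10.

6√10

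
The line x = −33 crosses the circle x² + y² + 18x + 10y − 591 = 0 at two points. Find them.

The line gives x = −33. Substituting into the circle:
y² + 10y − 96 = 0
y = 6 or y = −16, giving (−33, 6) and (−33, −16).

(−33, −16) and (−33, 6)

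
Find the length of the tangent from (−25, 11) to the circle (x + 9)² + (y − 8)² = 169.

4√6

Centre (−9, 8), r² = 169. |PO|² = (−16)² + (3)² = 265.
Power of the point: PT² = |PO|² − r² = 96, so PT = 4√6.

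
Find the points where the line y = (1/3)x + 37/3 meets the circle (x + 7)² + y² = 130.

(−16, 7) and (−4, 11)

Express y = (37 + x)/3 and substitute into the circle:
10x² + 200x + 640 = 0  ⟹  x² + 20x + 64 = 0
x = −4 or x = −16, giving (−4, 11) and (−16, 7).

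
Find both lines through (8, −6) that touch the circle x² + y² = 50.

A line y − (−6) = m(x − (8)) is tangent when its distance from (0, 0) is 5√2:
[m·(−8) − (6)]² = 50(m² + 1)
7m² + 48m − 7 = 0, so m = 1/7 or m = −7.
Through (8, −6) these give x − 7y = 50 and 7x + y = 50.

x − 7y = 50 and 7x + y = 50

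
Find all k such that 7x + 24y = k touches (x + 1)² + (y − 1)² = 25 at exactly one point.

For a tangent, require d(centre, line) = r = 5.
|7·(−1) + 24·1 − k| / √625 = 5
|k − (17)| = 5·25, so k = 142 or k = −108.

k = −108 or k = 142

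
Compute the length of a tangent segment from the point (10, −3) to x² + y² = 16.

√93

Centre (0, 0), r² = 16. |PO|² = (10)² + (−3)² = 109.
Power of the point: PT² = |PO|² − r² = 93, so PT = √93.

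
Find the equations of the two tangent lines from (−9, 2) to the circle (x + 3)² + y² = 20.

x − 2y = −13 and 2x + y = −16

Write the tangent as mx − y + (2 − m·(−9)) = 0 and set its distance from the centre to 2√5:
(6m − (−2))² = 20(m² + 1)
2m² + 3m − 2 = 0, so m = 1/2 or m = −2.
Through (−9, 2) these give x − 2y = −13 and 2x + y = −16.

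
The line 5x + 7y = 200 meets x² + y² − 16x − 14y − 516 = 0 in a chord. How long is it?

5√74

The distance from (8, 7) to the line is 111/√74, and r² = 629.
Chord = 2√(r² − d²) = 2·√(925/2) = 5√74.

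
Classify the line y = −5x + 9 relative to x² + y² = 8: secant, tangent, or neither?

Substituting the line into the circle gives 26x² − 90x + 73 = 0.
Δ = 8100 − 7592 = 508.
Two real roots: the line is a secant.

secant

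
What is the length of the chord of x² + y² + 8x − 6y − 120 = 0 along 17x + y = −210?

Centre (−4, 3), r² = 145. Perpendicular distance d from centre to line = |145| / √290 = 145/√290.
Half the chord is √(r² − d²) = √(145/2), so the full chord is √290.

√290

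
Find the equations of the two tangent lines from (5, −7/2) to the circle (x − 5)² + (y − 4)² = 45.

x + 2y = −2 and x − 2y = 12

Let a tangent through (5, −7/2) have slope m. Its distance from (5, 4) must equal 3√5:
(0m − (15/2))² = 45(m² + 1)
4m² − 1 = 0, so m = −1/2 or m = 1/2.
Through (5, −7/2) these give x + 2y = −2 and x − 2y = 12.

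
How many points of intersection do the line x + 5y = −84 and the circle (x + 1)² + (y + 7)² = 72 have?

Centre (−1, −7), r² = 72. Distance² from centre to line = (48)²/26 = 1152/13.
Since d² > r², the line lies outside the circle.

0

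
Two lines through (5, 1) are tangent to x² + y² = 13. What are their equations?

3x − 2y = 13 and 2x + 3y = 13

Let a tangent through (5, 1) have slope m. Its distance from (0, 0) must equal √13:
[m·(−5) − (−1)]² = 13(m² + 1)
6m² − 5m − 6 = 0, so m = 3/2 or m = −2/3.
Through (5, 1) these give 3x − 2y = 13 and 2x + 3y = 13.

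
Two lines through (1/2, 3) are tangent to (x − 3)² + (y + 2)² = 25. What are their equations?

4x − 3y = −7 and y = 3

Let a tangent through (1/2, 3) have slope m. Its distance from (3, −2) must equal 5:
[m·(5/2) − (−5)]² = 25(m² + 1)
3m² − 4m = 0, so m = 4/3 or m = 0.
Through (1/2, 3) these give 4x − 3y = −7 and y = 3.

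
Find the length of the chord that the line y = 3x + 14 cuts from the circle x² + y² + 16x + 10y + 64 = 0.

From the line, y = 3x + 14. Substituting:
10x² + 130x + 400 = 0  ⟹  x² + 13x + 40 = 0
x = −5 or x = −8, giving (−5, −1) and (−8, −10).
Chord length = distance between (−5, −1) and (−8, −10) = √90 = 3√10.

3√10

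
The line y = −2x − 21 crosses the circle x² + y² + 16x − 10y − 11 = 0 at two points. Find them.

(−16, 11) and (−8, −5)

Substitute y = −2x − 21:
5x² + 120x + 640 = 0  ⟹  x² + 24x + 128 = 0
x = −8 or x = −16, giving (−8, −5) and (−16, 11).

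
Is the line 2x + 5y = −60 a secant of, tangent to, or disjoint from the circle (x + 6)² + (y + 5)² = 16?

Substituting the line into the circle gives 29x² + 440x + 1725 = 0.
Discriminant = (440)² − 4·29·(1725) = −6500 < 0.
No real roots: the line does not meet the circle.

disjoint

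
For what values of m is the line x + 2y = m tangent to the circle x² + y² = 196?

For a tangent, require d(centre, line) = r = 14.
|1·0 + 2·0 − m| / √5 = 14
|m| = 14√5.

m = ±14√5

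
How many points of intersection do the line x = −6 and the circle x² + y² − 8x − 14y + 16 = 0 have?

Substituting the line into the circle gives y² − 14y + 100 = 0.
Δ = 196 − 400 = −204.
No real roots: the line does not meet the circle.

0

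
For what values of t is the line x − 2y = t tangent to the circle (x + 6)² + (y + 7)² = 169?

t = 8 ± 13√5

Tangency holds when the distance from the centre (−6, −7) to the line equals the radius 13:
|1·(−6) − 2·(−7) − t| / √5 = 13
|t − (8)| = 13√5.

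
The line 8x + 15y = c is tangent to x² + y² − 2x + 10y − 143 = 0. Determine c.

c = −288 or c = 154

For a tangent, require d(centre, line) = r = 13.
|8·1 + 15·(−5) − c| / √289 = 13
|c − (−67)| = 13·17, so c = 154 or c = −288.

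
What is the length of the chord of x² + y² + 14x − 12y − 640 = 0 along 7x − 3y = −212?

5√58

Express y = (212 + 7x)/3 and substitute into the circle:
58x² + 2842x + 31552 = 0  ⟹  x² + 49x + 544 = 0
x = −17 or x = −32, giving (−17, 31) and (−32, −4).
|(−17, 31) − (−32, −4)| = √((15)² + (35)²) = 5√58.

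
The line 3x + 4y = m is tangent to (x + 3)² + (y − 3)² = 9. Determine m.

m = −12 or m = 18

The line touches the circle iff its distance from (−3, 3) is 3:
|3·(−3) + 4·3 − m| / √25 = 3
|m − (3)| = 3·5, so m = 18 or m = −12.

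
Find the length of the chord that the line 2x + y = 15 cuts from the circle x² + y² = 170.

10√5

Express y = −2x + 15 and substitute into the circle:
5x² − 60x + 55 = 0  ⟹  x² − 12x + 11 = 0
x = 11 or x = 1, giving (11, −7) and (1, 13).
|(11, −7) − (1, 13)| = √((10)² + (−20)²) = 10√5.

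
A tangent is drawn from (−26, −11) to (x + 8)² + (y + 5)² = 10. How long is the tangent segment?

5√14

The centre is (−8, −5) and r = √10. The square of the distance from P to the centre is 324 + 36 = 360.
By the tangent–radius right angle, tangent length = √(|PO|² − r²) = √350 = 5√14.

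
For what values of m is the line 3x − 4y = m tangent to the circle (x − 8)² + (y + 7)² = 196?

For a tangent, require d(centre, line) = r = 14.
|3·8 − 4·(−7) − m| / √25 = 14
|m − (52)| = 14·5, so m = 122 or m = −18.

m = −18 or m = 122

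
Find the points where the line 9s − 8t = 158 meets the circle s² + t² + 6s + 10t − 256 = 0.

(−2, −22) and (14, −4)

Substitute t = (−158 + 9s)/8:
145s² − 1740s − 4060 = 0  ⟹  s² − 12s − 28 = 0
s = 14 or s = −2, giving (14, −4) and (−2, −22).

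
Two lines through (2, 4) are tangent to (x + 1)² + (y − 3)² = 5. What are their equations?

Write the tangent as mx − y + (4 − m·(2)) = 0 and set its distance from the centre to √5:
[m·(−3) − (−1)]² = 5(m² + 1)
2m² − 3m − 2 = 0, so m = −1/2 or m = 2.
Through (2, 4) these give x + 2y = 10 and 2x − y = 0.

x + 2y = 10 and 2x − y = 0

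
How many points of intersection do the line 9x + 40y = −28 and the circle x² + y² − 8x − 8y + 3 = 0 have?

Centre (4, 4), r² = 29. Distance² from centre to line = (224)²/1681 = 50176/1681.
Since d² > r², the line lies outside the circle.

0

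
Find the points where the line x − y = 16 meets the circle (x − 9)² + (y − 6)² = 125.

(11, −5) and (20, 4)

From the line, y = x − 16. Substituting:
2x² − 62x + 440 = 0  ⟹  x² − 31x + 220 = 0
x = 20 or x = 11, giving (20, 4) and (11, −5).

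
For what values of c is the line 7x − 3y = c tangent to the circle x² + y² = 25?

c = ±5√58

Tangency holds when the distance from the centre (0, 0) to the line equals the radius 5:
|7·0 − 3·0 − c| / √58 = 5
|c| = 5√58.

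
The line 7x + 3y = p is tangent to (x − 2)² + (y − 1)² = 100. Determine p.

p = 17 ± 10√58

Tangency holds when the distance from the centre (2, 1) to the line equals the radius 10:
|7·2 + 3·1 − p| / √58 = 10
|p − (17)| = 10√58.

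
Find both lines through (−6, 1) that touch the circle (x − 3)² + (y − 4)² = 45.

2x − y = −13 and x + 2y = −4

Let a tangent through (−6, 1) have slope m. Its distance from (3, 4) must equal 3√5:
(9m − (3))² = 45(m² + 1)
2m² − 3m − 2 = 0, so m = 2 or m = −1/2.
With m = 2: 2x − y = −13. With m = −1/2: x + 2y = −4.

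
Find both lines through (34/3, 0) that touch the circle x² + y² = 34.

Write the tangent as mx − y + (0 − m·(34/3)) = 0 and set its distance from the centre to √34:
[m·(−34/3) − (0)]² = 34(m² + 1)
25m² − 9 = 0, so m = 3/5 or m = −3/5.
Through (34/3, 0) these give 3x − 5y = 34 and 3x + 5y = 34.

3x − 5y = 34 and 3x + 5y = 34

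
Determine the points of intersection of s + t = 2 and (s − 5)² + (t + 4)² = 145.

Express t = −s + 2 and substitute into the circle:
2s² − 22s − 84 = 0  ⟹  s² − 11s − 42 = 0
s = 14 or s = −3, giving (14, −12) and (−3, 5).

(−3, 5) and (14, −12)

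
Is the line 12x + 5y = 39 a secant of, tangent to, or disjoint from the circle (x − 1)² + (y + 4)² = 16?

Centre (1, −4), r² = 16. Distance² from centre to line = (−47)²/169 = 2209/169.
Since d² < r², the line cuts the circle twice.

secant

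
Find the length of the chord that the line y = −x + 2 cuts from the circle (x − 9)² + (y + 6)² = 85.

13√2

Centre (9, −6), r² = 85. Perpendicular distance d from centre to line = |1| / √2 = 1/√2.
Chord = 2√(r² − d²) = 2·√(169/2) = 13√2.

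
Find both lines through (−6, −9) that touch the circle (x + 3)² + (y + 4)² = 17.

Let a tangent through (−6, −9) have slope m. Its distance from (−3, −4) must equal √17:
(3m − (5))² = 17(m² + 1)
4m² + 15m − 4 = 0, so m = −4 or m = 1/4.
Through (−6, −9) these give 4x + y = −33 and x − 4y = 30.

4x + y = −33 and x − 4y = 30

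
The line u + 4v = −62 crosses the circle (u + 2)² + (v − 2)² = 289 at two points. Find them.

(−10, −13) and (−2, −15)

Express v = (−62 − u)/4 and substitute into the circle:
17u² + 204u + 340 = 0  ⟹  u² + 12u + 20 = 0
u = −2 or u = −10, giving (−2, −15) and (−10, −13).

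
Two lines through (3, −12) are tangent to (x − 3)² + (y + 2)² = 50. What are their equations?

Write the tangent as mx − y + (−12 − m·(3)) = 0 and set its distance from the centre to 5√2:
(0m − (10))² = 50(m² + 1)
m² − 1 = 0, so m = 1 or m = −1.
With m = 1: x − y = 15. With m = −1: x + y = −9.

x − y = 15 and x + y = −9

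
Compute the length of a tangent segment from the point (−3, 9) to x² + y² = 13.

√77

The centre is (0, 0) and r = √13. The square of the distance from P to the centre is 9 + 81 = 90.
The tangent meets the radius at right angles, so tangent² = |PO|² − r² = 90 − 13 = 77.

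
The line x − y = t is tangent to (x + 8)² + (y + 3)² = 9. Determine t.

For a tangent, require d(centre, line) = r = 3.
|1·(−8) − 1·(−3) − t| / √2 = 3
|t − (−5)| = 3√2.

t = −5 ± 3√2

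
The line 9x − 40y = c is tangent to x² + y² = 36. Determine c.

c = −246 or c = 246

Tangency holds when the distance from the centre (0, 0) to the line equals the radius 6:
|9·0 − 40·0 − c| / √1681 = 6
|c| = 6·41, so c = 246 or c = −246.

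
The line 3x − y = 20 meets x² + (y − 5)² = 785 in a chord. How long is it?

Substitute y = 3x − 20:
10x² − 150x − 160 = 0  ⟹  x² − 15x − 16 = 0
x = 16 or x = −1, giving (16, 28) and (−1, −23).
Chord length = distance between (16, 28) and (−1, −23) = √2890 = 17√10.

17√10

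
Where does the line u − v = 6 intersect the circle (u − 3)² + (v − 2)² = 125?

(−2, −8) and (13, 7)

From the line, v = u − 6. Substituting:
2u² − 22u − 52 = 0  ⟹  u² − 11u − 26 = 0
u = 13 or u = −2, giving (13, 7) and (−2, −8).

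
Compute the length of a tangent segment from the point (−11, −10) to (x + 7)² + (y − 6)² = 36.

2√59

With centre O = (−7, 6), |OP|² = 272 and r² = 36.
By the tangent–radius right angle, tangent length = √(|PO|² − r²) = √236 = 2√59.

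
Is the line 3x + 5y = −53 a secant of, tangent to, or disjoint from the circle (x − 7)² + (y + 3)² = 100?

disjoint

Substituting the line into the circle gives 34x² − 122x + 169 = 0.
Discriminant = (−122)² − 4·34·(169) = −8100 < 0.
No real roots: the line does not meet the circle.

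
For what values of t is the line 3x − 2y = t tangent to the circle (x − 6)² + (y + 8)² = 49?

t = 34 ± 7√13

For a tangent, require d(centre, line) = r = 7.
|3·6 − 2·(−8) − t| / √13 = 7
|t − (34)| = 7√13.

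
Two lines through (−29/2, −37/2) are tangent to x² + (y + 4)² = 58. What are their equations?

A line y − (−37/2) = m(x − (−29/2)) is tangent when its distance from (0, −4) is √58:
(29/2m − (29/2))² = 58(m² + 1)
21m² − 58m + 21 = 0, so m = 7/3 or m = 3/7.
Through (−29/2, −37/2) these give 7x − 3y = −46 and 3x − 7y = 86.

7x − 3y = −46 and 3x − 7y = 86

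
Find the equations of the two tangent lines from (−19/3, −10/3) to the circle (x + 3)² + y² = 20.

Write the tangent as mx − y + (−10/3 − m·(−19/3)) = 0 and set its distance from the centre to 2√5:
[m·(10/3) − (10/3)]² = 20(m² + 1)
2m² + 5m + 2 = 0, so m = −1/2 or m = −2.
With m = −1/2: x + 2y = −13. With m = −2: 2x + y = −16.

x + 2y = −13 and 2x + y = −16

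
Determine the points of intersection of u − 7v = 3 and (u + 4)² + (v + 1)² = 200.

From the line, v = (−3 + u)/7. Substituting:
50u² + 400u − 9000 = 0  ⟹  u² + 8u − 180 = 0
u = 10 or u = −18, giving (10, 1) and (−18, −3).

(−18, −3) and (10, 1)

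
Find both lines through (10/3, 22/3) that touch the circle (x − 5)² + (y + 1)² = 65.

4x − 7y = −38 and x + 8y = 62

Let a tangent through (10/3, 22/3) have slope m. Its distance from (5, −1) must equal √65:
(5/3m − (−25/3))² = 65(m² + 1)
56m² − 25m − 4 = 0, so m = 4/7 or m = −1/8.
Through (10/3, 22/3) these give 4x − 7y = −38 and x + 8y = 62.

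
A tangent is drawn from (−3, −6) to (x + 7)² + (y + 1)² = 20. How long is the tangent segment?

The centre is (−7, −1) and r = 2√5. The square of the distance from P to the centre is 16 + 25 = 41.
Power of the point: PT² = |PO|² − r² = 21, so PT = √21.

√21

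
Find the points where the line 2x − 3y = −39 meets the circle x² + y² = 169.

(−12, 5) and (0, 13)

Substitute y = (39 + 2x)/3:
13x² + 156x = 0  ⟹  x² + 12x = 0
x = 0 or x = −12, giving (0, 13) and (−12, 5).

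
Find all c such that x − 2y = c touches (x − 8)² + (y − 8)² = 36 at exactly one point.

Tangency holds when the distance from the centre (8, 8) to the line equals the radius 6:
|1·8 − 2·8 − c| / √5 = 6
|c − (−8)| = 6√5.

c = −8 ± 6√5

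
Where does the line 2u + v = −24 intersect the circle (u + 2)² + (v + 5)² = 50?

From the line, v = −2u − 24. Substituting:
5u² + 80u + 315 = 0  ⟹  u² + 16u + 63 = 0
u = −7 or u = −9, giving (−7, −10) and (−9, −6).

(−9, −6) and (−7, −10)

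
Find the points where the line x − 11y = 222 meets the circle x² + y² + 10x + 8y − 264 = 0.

(−9, −21) and (2, −20)

Substitute y = (−222 + x)/11:
122x² + 854x − 2196 = 0  ⟹  x² + 7x − 18 = 0
x = 2 or x = −9, giving (2, −20) and (−9, −21).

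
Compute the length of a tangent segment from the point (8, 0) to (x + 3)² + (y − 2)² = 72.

√53

The centre is (−3, 2) and r = 6√2. The square of the distance from P to the centre is 121 + 4 = 125.
The tangent meets the radius at right angles, so tangent² = |PO|² − r² = 125 − 72 = 53.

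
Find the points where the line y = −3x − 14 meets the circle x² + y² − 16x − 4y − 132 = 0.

(−6, 4) and (−2, −8)

Express y = −3x − 14 and substitute into the circle:
10x² + 80x + 120 = 0  ⟹  x² + 8x + 12 = 0
x = −2 or x = −6, giving (−2, −8) and (−6, 4).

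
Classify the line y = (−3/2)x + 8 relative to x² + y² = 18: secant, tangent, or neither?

Centre (0, 0), r² = 18. Distance² from centre to line = (−16)²/13 = 256/13.
Since d² > r², the line lies outside the circle.

neither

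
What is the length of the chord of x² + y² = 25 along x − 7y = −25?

Centre (0, 0), r² = 25. Perpendicular distance d from centre to line = |25| / √50 = 25/√50.
Half the chord is √(r² − d²) = √(25/2), so the full chord is 5√2.

5√2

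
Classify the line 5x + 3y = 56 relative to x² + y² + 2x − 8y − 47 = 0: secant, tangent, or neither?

neither

Substituting the line into the circle gives 34x² − 422x + 1369 = 0.
Δ = 178084 − 186184 = −8100.
No real roots: the line does not meet the circle.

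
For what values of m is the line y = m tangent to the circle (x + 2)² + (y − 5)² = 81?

m = −4 or m = 14

Tangency holds when the distance from the centre (−2, 5) to the line equals the radius 9:
|0·(−2) + 1·5 − m| / √1 = 9
|m − (5)| = 9, so m = 14 or m = −4.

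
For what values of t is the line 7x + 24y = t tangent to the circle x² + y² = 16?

For a tangent, require d(centre, line) = r = 4.
|7·0 + 24·0 − t| / √625 = 4
|t| = 4·25, so t = 100 or t = −100.

t = −100 or t = 100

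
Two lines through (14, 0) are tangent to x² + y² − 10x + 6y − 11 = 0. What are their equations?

2x − y = 28 and x + 2y = 14

Write the tangent as mx − y + (0 − m·(14)) = 0 and set its distance from the centre to 3√5:
(−9m − (−3))² = 45(m² + 1)
2m² − 3m − 2 = 0, so m = 2 or m = −1/2.
Through (14, 0) these give 2x − y = 28 and x + 2y = 14.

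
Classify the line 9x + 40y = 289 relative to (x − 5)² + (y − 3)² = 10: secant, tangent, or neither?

d² = (9·5 + 40·3 − (289))²/1681 = 15376/1681; r² = 10.
Since d² < r², the line cuts the circle twice.

secant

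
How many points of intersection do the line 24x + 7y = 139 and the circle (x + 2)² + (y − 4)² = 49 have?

Substituting the line into the circle gives 625x² − 5132x + 10116 = 0.
Δ = 26337424 − 25290000 = 1047424.
Two real roots: the line is a secant.

2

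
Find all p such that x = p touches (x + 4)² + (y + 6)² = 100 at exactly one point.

p = −14 or p = 6

Tangency holds when the distance from the centre (−4, −6) to the line equals the radius 10:
|1·(−4) + 0·(−6) − p| / √1 = 10
|p − (−4)| = 10, so p = 6 or p = −14.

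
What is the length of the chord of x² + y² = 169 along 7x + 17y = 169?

Centre (0, 0), r² = 169. Perpendicular distance d from centre to line = |−169| / √338 = 169/√338.
Chord = 2√(r² − d²) = 2·√(169/2) = 13√2.

13√2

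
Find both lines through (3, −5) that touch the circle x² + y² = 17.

Let a tangent through (3, −5) have slope m. Its distance from (0, 0) must equal √17:
(−3m − (5))² = 17(m² + 1)
4m² − 15m − 4 = 0, so m = 4 or m = −1/4.
With m = 4: 4x − y = 17. With m = −1/4: x + 4y = −17.

4x − y = 17 and x + 4y = −17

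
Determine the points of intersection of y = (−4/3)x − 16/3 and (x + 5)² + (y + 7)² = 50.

From the line, y = (−16 − 4x)/3. Substituting:
25x² + 50x − 200 = 0  ⟹  x² + 2x − 8 = 0
x = 2 or x = −4, giving (2, −8) and (−4, 0).

(−4, 0) and (2, −8)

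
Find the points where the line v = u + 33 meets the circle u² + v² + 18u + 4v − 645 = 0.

From the line, v = u + 33. Substituting:
2u² + 88u + 576 = 0  ⟹  u² + 44u + 288 = 0
u = −8 or u = −36, giving (−8, 25) and (−36, −3).

(−36, −3) and (−8, 25)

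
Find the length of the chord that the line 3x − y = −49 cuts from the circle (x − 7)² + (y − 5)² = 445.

3√10

The distance from (7, 5) to the line is 65/√10, and r² = 445.
Chord = 2√(r² − d²) = 2·√(45/2) = 3√10.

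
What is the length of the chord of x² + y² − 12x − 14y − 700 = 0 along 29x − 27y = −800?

√1570

Express y = (800 + 29x)/27 and substitute into the circle:
1570x² + 26690x − 172700 = 0  ⟹  x² + 17x − 110 = 0
x = 5 or x = −22, giving (5, 35) and (−22, 6).
Chord length = distance between (5, 35) and (−22, 6) = √1570 = √1570.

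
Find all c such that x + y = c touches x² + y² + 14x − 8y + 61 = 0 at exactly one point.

The line touches the circle iff its distance from (−7, 4) is 2:
|1·(−7) + 1·4 − c| / √2 = 2
|c − (−3)| = 2√2.

c = −3 ± 2√2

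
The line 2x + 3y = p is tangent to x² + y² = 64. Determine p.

The line touches the circle iff its distance from (0, 0) is 8:
|2·0 + 3·0 − p| / √13 = 8
|p| = 8√13.

p = ±8√13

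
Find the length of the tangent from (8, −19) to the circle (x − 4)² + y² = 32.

√345

With centre O = (4, 0), |OP|² = 377 and r² = 32.
By the tangent–radius right angle, tangent length = √(|PO|² − r²) = √345.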